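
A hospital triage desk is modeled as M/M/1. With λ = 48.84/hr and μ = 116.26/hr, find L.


ρ = λ/μ = 48.84/116.26 = 0.4201
L = ρ/(1−ρ) = 0.4201/(1 − 0.4201) = 0.4201/0.5799 = 0.7244

Final: 0.7244


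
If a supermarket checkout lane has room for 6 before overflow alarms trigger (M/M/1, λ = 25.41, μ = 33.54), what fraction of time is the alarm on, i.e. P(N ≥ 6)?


ρ = 25.41/33.54 = 0.7576
P(N ≥ n) = ρ^n = 0.7576^6 = 0.189082

Final: 0.189082


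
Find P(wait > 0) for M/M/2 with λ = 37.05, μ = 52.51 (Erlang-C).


a = λ/μ = 0.7056; ρ = a/2 = 0.3528
P₀ = 0.478426 (from M/M/c formula)
C(c,a) = [a^c/(c!(1−ρ))]·P₀ = [0.49784/(2·0.6472)]·0.478426
= 0.38461·0.478426 = 0.184006

Final: 0.184006


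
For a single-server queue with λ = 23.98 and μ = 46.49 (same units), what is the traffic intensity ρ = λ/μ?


ρ = λ/μ = 23.98/46.49 = 0.5158

Final: 0.5158


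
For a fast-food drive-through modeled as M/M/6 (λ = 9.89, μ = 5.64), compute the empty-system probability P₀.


a = λ/μ = 9.89/5.64 = 1.7535; ρ = a/c = 0.2923
Σ_{k=0}^{5} a^k/k! (terms k=0..5) = 1.00000 + 1.75355 + 1.53746 + 0.89867 + 0.39396 + 0.13817 = 5.72181
Tail: a^6/(6!(1−ρ)) = 29.07389/(720·0.7077) = 0.05706
P₀ = 1/(5.72181 + 0.05706) = 1/5.77887 = 0.173044

Final: 0.173044


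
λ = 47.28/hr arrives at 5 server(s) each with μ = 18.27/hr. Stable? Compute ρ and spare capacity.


Total capacity cμ = 5·18.27 = 91.35/hr
ρ = λ/(cμ) = 47.28/91.35 = 0.5176
Stable ⇔ ρ < 1: YES
Spare capacity = cμ − λ = 91.35 − 47.28 = 44.07/hr

Final: ρ = 0.5176; stable; margin = 44.07/hr


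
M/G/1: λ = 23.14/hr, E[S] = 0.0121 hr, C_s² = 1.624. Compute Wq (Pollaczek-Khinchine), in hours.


ρ = λ·E[S] = 23.14·0.0121 = 0.2800
E[S²] = E[S]²(1+C_s²) = 0.0121²·(1+1.624) = 0.0003842
Wq = λ·E[S²]/(2(1−ρ)) = 23.14·0.0003842/(2·0.7200) = 0.006174 hr

Final: 0.006174 hr


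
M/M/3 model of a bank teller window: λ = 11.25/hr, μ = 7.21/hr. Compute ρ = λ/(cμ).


ρ = λ/(cμ) = 11.25/(3·7.21) = 11.25/21.63 = 0.5201

Final: 0.5201


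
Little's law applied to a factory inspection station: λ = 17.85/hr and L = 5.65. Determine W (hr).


W = L/λ = 5.65/17.85 = 0.3165 hr

Final: 0.3165 hr


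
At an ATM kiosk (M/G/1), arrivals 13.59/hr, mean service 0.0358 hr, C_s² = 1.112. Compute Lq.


ρ = λ·E[S] = 13.59·0.0358 = 0.4865
Lq = ρ²(1+C_s²)/(2(1−ρ)) = 0.2367·(1+1.112)/(2·0.5135)
= 0.2367·2.1120/1.0270 = 0.48680

Final: 0.48680


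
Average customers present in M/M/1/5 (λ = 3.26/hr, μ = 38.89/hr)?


ρ = 3.26/38.89 = 0.08383
L = ρ[1 − (K+1)ρ^K + Kρ^(K+1)] / [(1−ρ)(1−ρ^(K+1))]
Numerator: 0.08383·(1 − 6·0.000004139 + 5·0.0000003470) = 0.083824
Denominator: (0.9162)·(1.000000) = 0.916174
L = 0.083824/0.916174 = 0.09149

Final: 0.09149


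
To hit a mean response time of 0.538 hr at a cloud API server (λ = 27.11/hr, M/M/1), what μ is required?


W = 1/(μ−λ) ⇒ μ − λ = 1/W = 1/0.538 = 1.8587
μ = λ + 1/W = 27.11 + 1.8587 = 28.9687 per hr

Final: 28.9687 /hr


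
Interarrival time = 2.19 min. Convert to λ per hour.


λ = 1/(interarrival time) in consistent units.
1 hour = 60 min, so λ = 60/2.19 = 27.3973 per hour

Final: 27.3973 /hr


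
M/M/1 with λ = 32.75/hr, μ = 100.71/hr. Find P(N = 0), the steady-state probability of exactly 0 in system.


ρ = 32.75/100.71 = 0.3252
P_n = (1−ρ)·ρ^n = (1 − 0.3252)·0.3252^0 = 0.6748·1.000000 = 0.674809

Final: 0.674809


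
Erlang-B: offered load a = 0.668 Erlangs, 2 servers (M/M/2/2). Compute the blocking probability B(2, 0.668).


B(c,a) = (a^c/c!) / Σ_{k=0}^{c} a^k/k!
a^2/2! = 0.223112
Σ terms (k=0..2): 1.00000 + 0.66800 + 0.22311 = 1.891112
B = 0.223112/1.891112 = 0.117979

Final: 0.117979


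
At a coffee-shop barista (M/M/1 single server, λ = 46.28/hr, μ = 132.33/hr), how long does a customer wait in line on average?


ρ = 46.28/132.33 = 0.3497
Wq = ρ/(μ−λ) = 0.3497/(132.33 − 46.28) = 0.3497/86.05 = 0.004064 hr

Final: 0.004064 hr


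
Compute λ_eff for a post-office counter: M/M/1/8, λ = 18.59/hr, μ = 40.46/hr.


ρ = 0.4595; P_K = (1−ρ)ρ^8/(1−ρ^9) = 0.001075
λ_eff = λ(1 − P_K) = 18.59·(1 − 0.001075) = 18.59·0.998925 = 18.5700 /hr

Final: 18.5700 /hr


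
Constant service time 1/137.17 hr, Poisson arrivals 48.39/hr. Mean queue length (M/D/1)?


ρ = 48.39/137.17 = 0.3528
M/D/1: Lq = ρ²/(2(1−ρ)) = 0.1244/(2·0.6472) = 0.09614

Final: 0.09614


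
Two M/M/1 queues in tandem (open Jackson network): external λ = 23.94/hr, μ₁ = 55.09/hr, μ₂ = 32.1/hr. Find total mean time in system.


Each node sees arrival rate λ = 23.94/hr (tandem ⇒ throughput preserved).
W₁ = 1/(μ₁−λ) = 1/(55.09−23.94) = 0.03210 hr
W₂ = 1/(μ₂−λ) = 1/(32.1−23.94) = 0.12255 hr
W_total = W₁ + W₂ = 0.03210 + 0.12255 = 0.15465 hr

Final: 0.15465 hr


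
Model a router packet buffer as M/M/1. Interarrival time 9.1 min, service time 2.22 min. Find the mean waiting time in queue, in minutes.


λ = 60/9.1 = 6.5934 /hr
μ = 60/2.22 = 27.0270 /hr
ρ = λ/μ = 6.5934/27.0270 = 0.2440
Wq = ρ/(μ−λ) = 0.2440/(27.0270−6.5934) = 0.01194 hr
In minutes: 0.01194·60 = 0.7163 min

Final: 0.7163 min


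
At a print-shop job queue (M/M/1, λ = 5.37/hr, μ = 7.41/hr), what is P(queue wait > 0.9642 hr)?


ρ = 5.37/7.41 = 0.7247
P(Wq > t) = ρ·e^{−(μ−λ)t} = 0.7247·e^{−1.9670}
= 0.7247·0.139880 = 0.101371

Final: 0.101371


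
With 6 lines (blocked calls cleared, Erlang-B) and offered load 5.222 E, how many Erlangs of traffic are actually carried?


B(6,5.222) = 0.208469 (Erlang-B)
Carried load = a(1 − B) = 5.222·(1 − 0.208469) = 5.222·0.791531 = 4.1334 E

Final: 4.1334 Erlangs


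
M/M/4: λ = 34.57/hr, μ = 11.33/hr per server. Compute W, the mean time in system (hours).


a = 3.0512; ρ = 0.7628; P₀ = 0.034886
Lq = P₀·a^c·ρ/(c!(1−ρ)²) = 1.70799
Wq = Lq/λ = 1.70799/34.57 = 0.04941 hr
W = Wq + 1/μ = 0.04941 + 0.08826 = 0.13767 hr

Final: 0.13767 hr


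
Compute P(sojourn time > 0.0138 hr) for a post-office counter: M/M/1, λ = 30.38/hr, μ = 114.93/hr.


W ~ Exponential(μ−λ) for M/M/1.
μ − λ = 114.93 − 30.38 = 84.5500
P(W > t) = e^{−(μ−λ)t} = e^{−1.1668} = 0.311365

Final: 0.311365


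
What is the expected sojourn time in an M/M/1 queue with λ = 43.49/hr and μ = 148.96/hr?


W = 1/(μ−λ) = 1/(148.96 − 43.49) = 1/105.47 = 0.009481 hr

Final: 0.009481 hr


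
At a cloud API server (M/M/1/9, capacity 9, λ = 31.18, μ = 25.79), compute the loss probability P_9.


ρ = λ/μ = 31.18/25.79 = 1.2090
P_K = (1−ρ)ρ^K/(1−ρ^(K+1)) = (-0.2090·5.518524)/(1 − 6.671872)
= -1.153348/-5.671872 = 0.203345

Final: 0.203345


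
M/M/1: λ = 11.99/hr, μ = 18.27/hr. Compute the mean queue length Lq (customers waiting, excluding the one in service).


ρ = 11.99/18.27 = 0.6563
Lq = ρ²/(1−ρ) = 0.4307/0.3437 = 1.2530

Final: 1.2530


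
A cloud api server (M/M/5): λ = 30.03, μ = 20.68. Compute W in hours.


a = 1.4521; ρ = 0.2904; P₀ = 0.233759
Lq = P₀·a^c·ρ/(c!(1−ρ)²) = 0.007255
Wq = Lq/λ = 0.007255/30.03 = 0.0002416 hr
W = Wq + 1/μ = 0.0002416 + 0.04836 = 0.04860 hr

Final: 0.04860 hr


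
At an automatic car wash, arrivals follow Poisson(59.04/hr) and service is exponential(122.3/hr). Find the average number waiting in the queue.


ρ = 59.04/122.3 = 0.4827
Lq = ρ²/(1−ρ) = 0.2330/0.5173 = 0.4505

Final: 0.4505


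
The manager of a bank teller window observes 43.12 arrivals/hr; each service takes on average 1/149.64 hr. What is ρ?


ρ = λ/μ = 43.12/149.64 = 0.2882

Final: 0.2882


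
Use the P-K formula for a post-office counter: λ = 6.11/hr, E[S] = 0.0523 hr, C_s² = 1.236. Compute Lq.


ρ = λ·E[S] = 6.11·0.0523 = 0.3196
Lq = ρ²(1+C_s²)/(2(1−ρ)) = 0.1021·(1+1.236)/(2·0.6804)
= 0.1021·2.2360/1.3609 = 0.16778

Final: 0.16778


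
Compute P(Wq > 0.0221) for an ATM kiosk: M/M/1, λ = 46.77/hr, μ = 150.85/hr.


ρ = 46.77/150.85 = 0.3100
P(Wq > t) = ρ·e^{−(μ−λ)t} = 0.3100·e^{−2.3002}
= 0.3100·0.100242 = 0.031079

Final: 0.031079


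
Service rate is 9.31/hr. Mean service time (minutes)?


Mean service time = 1/μ = 1/9.31 hour = 0.10741 hour
In minutes: 0.10741 × 60 = 6.4447 min

Final: 6.4447 min


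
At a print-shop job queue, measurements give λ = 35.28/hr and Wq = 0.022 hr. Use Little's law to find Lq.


Lq = λWq = 35.28·0.022 = 0.7762

Final: 0.7762


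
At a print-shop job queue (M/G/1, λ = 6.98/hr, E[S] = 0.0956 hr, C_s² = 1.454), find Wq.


ρ = λ·E[S] = 6.98·0.0956 = 0.6673
E[S²] = E[S]²(1+C_s²) = 0.0956²·(1+1.454) = 0.022428
Wq = λ·E[S²]/(2(1−ρ)) = 6.98·0.022428/(2·0.3327) = 0.23526 hr

Final: 0.23526 hr


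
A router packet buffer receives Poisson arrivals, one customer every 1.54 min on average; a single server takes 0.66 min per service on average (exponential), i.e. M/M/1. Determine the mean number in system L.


λ = 60/1.54 = 38.9610 /hr
μ = 60/0.66 = 90.9091 /hr
ρ = λ/μ = 38.9610/90.9091 = 0.4286
L = ρ/(1−ρ) = 0.4286/0.5714 = 0.7500

Final: 0.7500


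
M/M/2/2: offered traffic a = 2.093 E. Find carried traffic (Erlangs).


B(2,2.093) = 0.414573 (Erlang-B)
Carried load = a(1 − B) = 2.093·(1 − 0.414573) = 2.093·0.585427 = 1.2253 E

Final: 1.2253 Erlangs


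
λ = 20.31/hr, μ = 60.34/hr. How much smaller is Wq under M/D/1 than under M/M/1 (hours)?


ρ = 20.31/60.34 = 0.3366
Wq(M/M/1) = ρ/(μ−λ) = 0.3366/40.03 = 0.008409 hr
Wq(M/D/1) = ρ/(2(μ−λ)) = 0.004204 hr
Savings = 0.008409 − 0.004204 = 0.004204 hr

Final: 0.004204 hr


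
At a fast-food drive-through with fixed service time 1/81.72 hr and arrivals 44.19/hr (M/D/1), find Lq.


ρ = 44.19/81.72 = 0.5407
M/D/1: Lq = ρ²/(2(1−ρ)) = 0.2924/(2·0.4593) = 0.31835

Final: 0.31835


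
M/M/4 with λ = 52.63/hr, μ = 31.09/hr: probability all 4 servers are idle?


a = λ/μ = 52.63/31.09 = 1.6928; ρ = a/c = 0.4232
Σ_{k=0}^{3} a^k/k! (terms k=0..3) = 1.00000 + 1.69283 + 1.43283 + 0.80851 = 4.93417
Tail: a^4/(4!(1−ρ)) = 8.21203/(24·0.5768) = 0.59322
P₀ = 1/(4.93417 + 0.59322) = 1/5.52740 = 0.180917

Final: 0.180917


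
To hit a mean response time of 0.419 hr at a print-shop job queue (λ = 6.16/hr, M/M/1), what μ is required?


W = 1/(μ−λ) ⇒ μ − λ = 1/W = 1/0.419 = 2.3866
μ = λ + 1/W = 6.16 + 2.3866 = 8.5466 per hr

Final: 8.5466 /hr


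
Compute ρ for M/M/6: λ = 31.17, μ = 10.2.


ρ = λ/(cμ) = 31.17/(6·10.2) = 31.17/61.20 = 0.5093

Final: 0.5093


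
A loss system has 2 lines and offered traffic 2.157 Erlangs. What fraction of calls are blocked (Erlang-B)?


B(c,a) = (a^c/c!) / Σ_{k=0}^{c} a^k/k!
a^2/2! = 2.326325
Σ terms (k=0..2): 1.00000 + 2.15700 + 2.32632 = 5.483325
B = 2.326325/5.483325 = 0.424254

Final: 0.424254


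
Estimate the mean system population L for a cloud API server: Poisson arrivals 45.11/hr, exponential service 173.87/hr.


ρ = λ/μ = 45.11/173.87 = 0.2594
L = ρ/(1−ρ) = 0.2594/(1 − 0.2594) = 0.2594/0.7406 = 0.3503

Final: 0.3503


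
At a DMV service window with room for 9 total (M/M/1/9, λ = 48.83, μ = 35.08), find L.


ρ = 48.83/35.08 = 1.3920
L = ρ[1 − (K+1)ρ^K + Kρ^(K+1)] / [(1−ρ)(1−ρ^(K+1))]
Numerator: 1.3920·(1 − 10·19.617527 + 9·27.306837) = 70.414117
Denominator: (-0.3920)·(-26.306837) = 10.311260
L = 70.414117/10.311260 = 6.8289

Final: 6.8289


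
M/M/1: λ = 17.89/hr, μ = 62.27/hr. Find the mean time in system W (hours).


W = 1/(μ−λ) = 1/(62.27 − 17.89) = 1/44.38 = 0.02253 hr

Final: 0.02253 hr


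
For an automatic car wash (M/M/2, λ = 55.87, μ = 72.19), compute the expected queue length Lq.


a = λ/μ = 0.7739; ρ = a/2 = 0.3870
P₀ = 0.441998
Lq = P₀·a^c·ρ / (c!·(1−ρ)²) = 0.441998·0.59897·0.3870/(2·0.37581)
= 0.13630

Final: 0.13630


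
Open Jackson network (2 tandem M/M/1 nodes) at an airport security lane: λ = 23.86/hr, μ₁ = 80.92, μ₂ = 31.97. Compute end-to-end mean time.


Each node sees arrival rate λ = 23.86/hr (tandem ⇒ throughput preserved).
W₁ = 1/(μ₁−λ) = 1/(80.92−23.86) = 0.01753 hr
W₂ = 1/(μ₂−λ) = 1/(31.97−23.86) = 0.12330 hr
W_total = W₁ + W₂ = 0.01753 + 0.12330 = 0.14083 hr

Final: 0.14083 hr


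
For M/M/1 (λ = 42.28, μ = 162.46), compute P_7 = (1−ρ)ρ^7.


ρ = 42.28/162.46 = 0.2602
P_n = (1−ρ)·ρ^n = (1 − 0.2602)·0.2602^7 = 0.7398·0.00008086 = 0.00005981

Final: 0.00005981


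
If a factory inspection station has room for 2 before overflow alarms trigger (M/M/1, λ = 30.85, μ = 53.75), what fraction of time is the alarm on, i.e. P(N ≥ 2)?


ρ = 30.85/53.75 = 0.5740
P(N ≥ n) = ρ^n = 0.5740^2 = 0.329423

Final: 0.329423


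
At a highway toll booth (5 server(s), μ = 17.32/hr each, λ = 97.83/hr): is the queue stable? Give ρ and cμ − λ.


Total capacity cμ = 5·17.32 = 86.60/hr
ρ = λ/(cμ) = 97.83/86.60 = 1.1297
Stable ⇔ ρ < 1: NO
Spare capacity = cμ − λ = 86.60 − 97.83 = -11.23/hr

Final: ρ = 1.1297; unstable; margin = -11.23/hr


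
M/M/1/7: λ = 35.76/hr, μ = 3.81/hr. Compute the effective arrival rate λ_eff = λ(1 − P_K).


ρ = 9.3858; P_K = (1−ρ)ρ^7/(1−ρ^8) = 0.893456
λ_eff = λ(1 − P_K) = 35.76·(1 − 0.893456) = 35.76·0.106544 = 3.8100 /hr

Final: 3.8100 /hr


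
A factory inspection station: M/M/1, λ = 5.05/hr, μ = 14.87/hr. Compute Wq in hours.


ρ = 5.05/14.87 = 0.3396
Wq = ρ/(μ−λ) = 0.3396/(14.87 − 5.05) = 0.3396/9.82 = 0.03458 hr

Final: 0.03458 hr


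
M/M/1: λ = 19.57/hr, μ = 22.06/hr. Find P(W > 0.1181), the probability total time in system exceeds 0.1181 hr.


W ~ Exponential(μ−λ) for M/M/1.
μ − λ = 22.06 − 19.57 = 2.4900
P(W > t) = e^{−(μ−λ)t} = e^{−0.2941} = 0.745225

Final: 0.745225


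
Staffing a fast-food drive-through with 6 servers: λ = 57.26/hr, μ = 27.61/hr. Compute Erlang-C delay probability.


a = λ/μ = 2.0739; ρ = a/6 = 0.3456
P₀ = 0.125465 (from M/M/c formula)
C(c,a) = [a^c/(c!(1−ρ))]·P₀ = [79.56272/(720·0.6544)]·0.125465
= 0.16888·0.125465 = 0.021188

Final: 0.021188


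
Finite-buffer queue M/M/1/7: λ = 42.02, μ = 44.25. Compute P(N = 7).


ρ = λ/μ = 42.02/44.25 = 0.9496
P_K = (1−ρ)ρ^K/(1−ρ^(K+1)) = (0.05040·0.696305)/(1 − 0.661214)
= 0.035091/0.338786 = 0.103578

Final: 0.103578


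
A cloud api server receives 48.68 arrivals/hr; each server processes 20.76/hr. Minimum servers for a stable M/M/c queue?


Stability requires cμ > λ ⇔ c > λ/μ.
λ/μ = 48.68/20.76 = 2.3449
Minimum integer c = ⌊2.3449⌋ + 1 = 3
Check: 3·20.76 = 62.28 > 48.68, while 2·20.76 = 41.52 ≤ 48.68

Final: 3 servers


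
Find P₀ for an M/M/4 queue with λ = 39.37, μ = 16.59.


a = λ/μ = 39.37/16.59 = 2.3731; ρ = a/c = 0.5933
Σ_{k=0}^{3} a^k/k! (terms k=0..3) = 1.00000 + 2.37312 + 2.81584 + 2.22744 = 8.41640
Tail: a^4/(4!(1−ρ)) = 31.71583/(24·0.4067) = 3.24914
P₀ = 1/(8.41640 + 3.24914) = 1/11.66554 = 0.085723

Final: 0.085723


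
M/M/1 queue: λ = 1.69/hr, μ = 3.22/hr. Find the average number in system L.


ρ = λ/μ = 1.69/3.22 = 0.5248
L = ρ/(1−ρ) = 0.5248/(1 − 0.5248) = 0.5248/0.4752 = 1.1046

Final: 1.1046


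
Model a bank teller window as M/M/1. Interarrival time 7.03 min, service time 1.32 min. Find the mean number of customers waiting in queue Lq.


λ = 60/7.03 = 8.5349 /hr
μ = 60/1.32 = 45.4545 /hr
ρ = λ/μ = 8.5349/45.4545 = 0.1878
Lq = ρ²/(1−ρ) = 0.03526/0.8122 = 0.04341

Final: 0.04341


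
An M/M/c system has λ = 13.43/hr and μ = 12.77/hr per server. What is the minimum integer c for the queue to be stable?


Stability requires cμ > λ ⇔ c > λ/μ.
λ/μ = 13.43/12.77 = 1.0517
Minimum integer c = ⌊1.0517⌋ + 1 = 2
Check: 2·12.77 = 25.54 > 13.43, while 1·12.77 = 12.77 ≤ 13.43

Final: 2 servers


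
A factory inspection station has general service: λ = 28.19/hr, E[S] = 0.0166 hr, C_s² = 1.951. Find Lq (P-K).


ρ = λ·E[S] = 28.19·0.0166 = 0.4680
Lq = ρ²(1+C_s²)/(2(1−ρ)) = 0.2190·(1+1.951)/(2·0.5320)
= 0.2190·2.9510/1.0641 = 0.60729

Final: 0.60729


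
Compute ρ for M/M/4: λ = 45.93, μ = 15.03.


ρ = λ/(cμ) = 45.93/(4·15.03) = 45.93/60.12 = 0.7640

Final: 0.7640


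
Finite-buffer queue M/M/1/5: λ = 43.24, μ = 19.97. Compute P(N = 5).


ρ = λ/μ = 43.24/19.97 = 2.1652
P_K = (1−ρ)ρ^K/(1−ρ^(K+1)) = (-1.1652·47.592454)/(1 − 103.049461)
= -55.457006/-102.049461 = 0.543433

Final: 0.543433


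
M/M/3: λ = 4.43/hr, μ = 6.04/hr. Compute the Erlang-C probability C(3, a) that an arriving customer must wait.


a = λ/μ = 0.7334; ρ = a/3 = 0.2445
P₀ = 0.478595 (from M/M/c formula)
C(c,a) = [a^c/(c!(1−ρ))]·P₀ = [0.39455/(6·0.7555)]·0.478595
= 0.08704·0.478595 = 0.041655

Final: 0.041655


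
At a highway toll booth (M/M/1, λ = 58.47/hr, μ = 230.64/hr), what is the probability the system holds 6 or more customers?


ρ = 58.47/230.64 = 0.2535
P(N ≥ n) = ρ^n = 0.2535^6 = 0.0002655

Final: 0.0002655


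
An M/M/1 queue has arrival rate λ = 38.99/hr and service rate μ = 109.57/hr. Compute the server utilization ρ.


ρ = λ/μ = 38.99/109.57 = 0.3558

Final: 0.3558


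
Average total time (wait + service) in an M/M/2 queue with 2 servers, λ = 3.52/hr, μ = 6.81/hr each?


a = 0.5169; ρ = 0.2584; P₀ = 0.589265
Lq = P₀·a^c·ρ/(c!(1−ρ)²) = 0.03700
Wq = Lq/λ = 0.03700/3.52 = 0.01051 hr
W = Wq + 1/μ = 0.01051 + 0.14684 = 0.15735 hr

Final: 0.15735 hr


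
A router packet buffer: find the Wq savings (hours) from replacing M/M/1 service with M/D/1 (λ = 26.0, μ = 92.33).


ρ = 26.0/92.33 = 0.2816
Wq(M/M/1) = ρ/(μ−λ) = 0.2816/66.33 = 0.004245 hr
Wq(M/D/1) = ρ/(2(μ−λ)) = 0.002123 hr
Savings = 0.004245 − 0.002123 = 0.002123 hr

Final: 0.002123 hr


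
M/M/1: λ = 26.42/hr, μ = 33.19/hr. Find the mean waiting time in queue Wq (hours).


ρ = 26.42/33.19 = 0.7960
Wq = ρ/(μ−λ) = 0.7960/(33.19 − 26.42) = 0.7960/6.77 = 0.1176 hr

Final: 0.1176 hr


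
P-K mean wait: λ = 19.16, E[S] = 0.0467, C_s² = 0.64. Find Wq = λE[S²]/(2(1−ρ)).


ρ = λ·E[S] = 19.16·0.0467 = 0.8948
E[S²] = E[S]²(1+C_s²) = 0.0467²·(1+0.64) = 0.003577
Wq = λ·E[S²]/(2(1−ρ)) = 19.16·0.003577/(2·0.1052) = 0.32562 hr

Final: 0.32562 hr


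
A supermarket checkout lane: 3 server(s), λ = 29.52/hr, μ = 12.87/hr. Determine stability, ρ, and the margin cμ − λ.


Total capacity cμ = 3·12.87 = 38.61/hr
ρ = λ/(cμ) = 29.52/38.61 = 0.7646
Stable ⇔ ρ < 1: YES
Spare capacity = cμ − λ = 38.61 − 29.52 = 9.09/hr

Final: ρ = 0.7646; stable; margin = 9.09/hr


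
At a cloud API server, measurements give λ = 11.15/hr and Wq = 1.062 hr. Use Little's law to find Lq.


Lq = λWq = 11.15·1.062 = 11.8413

Final: 11.8413


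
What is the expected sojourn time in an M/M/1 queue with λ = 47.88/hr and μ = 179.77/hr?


W = 1/(μ−λ) = 1/(179.77 − 47.88) = 1/131.89 = 0.007582 hr

Final: 0.007582 hr


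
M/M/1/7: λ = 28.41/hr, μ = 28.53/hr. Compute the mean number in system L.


ρ = 28.41/28.53 = 0.9958
L = ρ[1 − (K+1)ρ^K + Kρ^(K+1)] / [(1−ρ)(1−ρ^(K+1))]
Numerator: 0.9958·(1 − 8·0.970926 + 7·0.966842) = 0.0004850
Denominator: (0.004206)·(0.033158) = 0.0001395
L = 0.0004850/0.0001395 = 3.4779

Final: 3.4779


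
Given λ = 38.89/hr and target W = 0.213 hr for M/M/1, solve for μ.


W = 1/(μ−λ) ⇒ μ − λ = 1/W = 1/0.213 = 4.6948
μ = λ + 1/W = 38.89 + 4.6948 = 43.5848 per hr

Final: 43.5848 /hr


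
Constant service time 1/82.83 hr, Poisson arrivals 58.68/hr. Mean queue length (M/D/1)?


ρ = 58.68/82.83 = 0.7084
M/D/1: Lq = ρ²/(2(1−ρ)) = 0.5019/(2·0.2916) = 0.86069

Final: 0.86069


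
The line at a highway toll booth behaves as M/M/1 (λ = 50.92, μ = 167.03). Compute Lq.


ρ = 50.92/167.03 = 0.3049
Lq = ρ²/(1−ρ) = 0.09294/0.6951 = 0.1337

Final: 0.1337


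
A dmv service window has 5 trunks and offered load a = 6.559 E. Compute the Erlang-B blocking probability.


B(c,a) = (a^c/c!) / Σ_{k=0}^{c} a^k/k!
a^5/5! = 101.159555
Σ terms (k=0..5): 1.00000 + 6.55900 + 21.51024 + 47.02856 + 77.11507 + 101.15955 = 254.372425
B = 101.159555/254.372425 = 0.397683

Final: 0.397683


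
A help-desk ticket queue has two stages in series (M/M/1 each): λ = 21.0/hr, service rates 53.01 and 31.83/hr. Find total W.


Each node sees arrival rate λ = 21.0/hr (tandem ⇒ throughput preserved).
W₁ = 1/(μ₁−λ) = 1/(53.01−21.0) = 0.03124 hr
W₂ = 1/(μ₂−λ) = 1/(31.83−21.0) = 0.09234 hr
W_total = W₁ + W₂ = 0.03124 + 0.09234 = 0.12358 hr

Final: 0.12358 hr


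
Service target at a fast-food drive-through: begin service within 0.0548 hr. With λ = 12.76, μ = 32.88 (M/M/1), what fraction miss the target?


ρ = 12.76/32.88 = 0.3881
P(Wq > t) = ρ·e^{−(μ−λ)t} = 0.3881·e^{−1.1026}
= 0.3881·0.332015 = 0.128848

Final: 0.128848


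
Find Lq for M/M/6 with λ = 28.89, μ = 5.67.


a = λ/μ = 5.0952; ρ = a/6 = 0.8492
P₀ = 0.003861
Lq = P₀·a^c·ρ / (c!·(1−ρ)²) = 0.003861·17497.93898·0.8492/(720·0.02274)
= 3.50445

Final: 3.50445


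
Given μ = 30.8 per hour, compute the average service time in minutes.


Mean service time = 1/μ = 1/30.8 hour = 0.03247 hour
In minutes: 0.03247 × 60 = 1.9481 min

Final: 1.9481 min


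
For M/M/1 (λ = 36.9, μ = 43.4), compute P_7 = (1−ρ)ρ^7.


ρ = 36.9/43.4 = 0.8502
P_n = (1−ρ)·ρ^n = (1 − 0.8502)·0.8502^7 = 0.1498·0.321186 = 0.048104

Final: 0.048104


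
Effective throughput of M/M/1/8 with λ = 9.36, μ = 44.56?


ρ = 0.2101; P_K = (1−ρ)ρ^8/(1−ρ^9) = 0.000002994
λ_eff = λ(1 − P_K) = 9.36·(1 − 0.000002994) = 9.36·0.999997 = 9.3600 /hr

Final: 9.3600 /hr


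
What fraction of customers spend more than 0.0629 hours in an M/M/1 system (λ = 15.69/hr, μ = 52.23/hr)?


W ~ Exponential(μ−λ) for M/M/1.
μ − λ = 52.23 − 15.69 = 36.5400
P(W > t) = e^{−(μ−λ)t} = e^{−2.2984} = 0.100423

Final: 0.100423


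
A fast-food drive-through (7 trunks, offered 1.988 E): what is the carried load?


B(7,1.988) = 0.003339 (Erlang-B)
Carried load = a(1 − B) = 1.988·(1 − 0.003339) = 1.988·0.996661 = 1.9814 E

Final: 1.9814 Erlangs


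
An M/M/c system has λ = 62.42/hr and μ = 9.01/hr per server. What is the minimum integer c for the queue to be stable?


Stability requires cμ > λ ⇔ c > λ/μ.
λ/μ = 62.42/9.01 = 6.9279
Minimum integer c = ⌊6.9279⌋ + 1 = 7
Check: 7·9.01 = 63.07 > 62.42, while 6·9.01 = 54.06 ≤ 62.42

Final: 7 servers


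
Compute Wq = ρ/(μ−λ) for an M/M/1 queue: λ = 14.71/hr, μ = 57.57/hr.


ρ = 14.71/57.57 = 0.2555
Wq = ρ/(μ−λ) = 0.2555/(57.57 − 14.71) = 0.2555/42.86 = 0.005962 hr

Final: 0.005962 hr


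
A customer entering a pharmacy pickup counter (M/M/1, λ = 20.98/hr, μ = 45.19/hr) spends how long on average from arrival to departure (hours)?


W = 1/(μ−λ) = 1/(45.19 − 20.98) = 1/24.21 = 0.04131 hr

Final: 0.04131 hr


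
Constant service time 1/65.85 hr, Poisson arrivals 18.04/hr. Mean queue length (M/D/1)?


ρ = 18.04/65.85 = 0.2740
M/D/1: Lq = ρ²/(2(1−ρ)) = 0.07505/(2·0.7260) = 0.05169

Final: 0.05169


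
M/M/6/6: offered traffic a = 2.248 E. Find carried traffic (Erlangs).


B(6,2.248) = 0.019089 (Erlang-B)
Carried load = a(1 − B) = 2.248·(1 − 0.019089) = 2.248·0.980911 = 2.2051 E

Final: 2.2051 Erlangs


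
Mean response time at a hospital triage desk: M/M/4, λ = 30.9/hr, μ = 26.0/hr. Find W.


a = 1.1885; ρ = 0.2971; P₀ = 0.303701
Lq = P₀·a^c·ρ/(c!(1−ρ)²) = 0.01518
Wq = Lq/λ = 0.01518/30.9 = 0.0004913 hr
W = Wq + 1/μ = 0.0004913 + 0.03846 = 0.03895 hr

Final: 0.03895 hr


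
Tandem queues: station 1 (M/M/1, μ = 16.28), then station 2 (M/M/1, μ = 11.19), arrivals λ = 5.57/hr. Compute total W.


Each node sees arrival rate λ = 5.57/hr (tandem ⇒ throughput preserved).
W₁ = 1/(μ₁−λ) = 1/(16.28−5.57) = 0.09337 hr
W₂ = 1/(μ₂−λ) = 1/(11.19−5.57) = 0.17794 hr
W_total = W₁ + W₂ = 0.09337 + 0.17794 = 0.27131 hr

Final: 0.27131 hr


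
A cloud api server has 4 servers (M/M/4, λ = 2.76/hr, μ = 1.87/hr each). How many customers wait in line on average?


a = λ/μ = 1.4759; ρ = a/4 = 0.3690
P₀ = 0.226535
Lq = P₀·a^c·ρ / (c!·(1−ρ)²) = 0.226535·4.74537·0.3690/(24·0.39818)
= 0.04151

Final: 0.04151


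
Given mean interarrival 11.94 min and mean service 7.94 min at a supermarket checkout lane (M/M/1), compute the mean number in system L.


λ = 60/11.94 = 5.0251 /hr
μ = 60/7.94 = 7.5567 /hr
ρ = λ/μ = 5.0251/7.5567 = 0.6650
L = ρ/(1−ρ) = 0.6650/0.3350 = 1.9850

Final: 1.9850


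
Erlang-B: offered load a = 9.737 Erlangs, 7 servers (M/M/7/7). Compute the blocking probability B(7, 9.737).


B(c,a) = (a^c/c!) / Σ_{k=0}^{c} a^k/k!
a^7/7! = 1646.439033
Σ terms (k=0..7): 1.00000 + 9.73700 + 47.40458 + 153.85948 + 374.53244 + 729.36447 + 1183.63698 + 1646.43903 = 4145.973982
B = 1646.439033/4145.973982 = 0.397118

Final: 0.397118


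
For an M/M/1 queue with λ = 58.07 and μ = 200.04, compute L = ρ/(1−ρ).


ρ = λ/μ = 58.07/200.04 = 0.2903
L = ρ/(1−ρ) = 0.2903/(1 − 0.2903) = 0.2903/0.7097 = 0.4090

Final: 0.4090


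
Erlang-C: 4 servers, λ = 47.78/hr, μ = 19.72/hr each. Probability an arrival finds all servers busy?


a = λ/μ = 2.4229; ρ = a/4 = 0.6057
P₀ = 0.080835 (from M/M/c formula)
C(c,a) = [a^c/(c!(1−ρ))]·P₀ = [34.46331/(24·0.3943)]·0.080835
= 3.64210·0.080835 = 0.294408

Final: 0.294408


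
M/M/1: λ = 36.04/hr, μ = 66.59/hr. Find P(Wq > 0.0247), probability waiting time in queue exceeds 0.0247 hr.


ρ = 36.04/66.59 = 0.5412
P(Wq > t) = ρ·e^{−(μ−λ)t} = 0.5412·e^{−0.7546}
= 0.5412·0.470206 = 0.254486

Final: 0.254486


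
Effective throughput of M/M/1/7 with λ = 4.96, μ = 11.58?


ρ = 0.4283; P_K = (1−ρ)ρ^7/(1−ρ^8) = 0.001514
λ_eff = λ(1 − P_K) = 4.96·(1 − 0.001514) = 4.96·0.998486 = 4.9525 /hr

Final: 4.9525 /hr


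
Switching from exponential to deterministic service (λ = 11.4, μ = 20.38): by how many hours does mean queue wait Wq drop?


ρ = 11.4/20.38 = 0.5594
Wq(M/M/1) = ρ/(μ−λ) = 0.5594/8.98 = 0.06229 hr
Wq(M/D/1) = ρ/(2(μ−λ)) = 0.03115 hr
Savings = 0.06229 − 0.03115 = 0.03115 hr

Final: 0.03115 hr


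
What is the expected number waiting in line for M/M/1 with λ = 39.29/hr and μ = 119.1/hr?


ρ = 39.29/119.1 = 0.3299
Lq = ρ²/(1−ρ) = 0.1088/0.6701 = 0.1624

Final: 0.1624


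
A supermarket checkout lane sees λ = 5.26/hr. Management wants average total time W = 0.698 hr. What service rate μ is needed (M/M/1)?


W = 1/(μ−λ) ⇒ μ − λ = 1/W = 1/0.698 = 1.4327
μ = λ + 1/W = 5.26 + 1.4327 = 6.6927 per hr

Final: 6.6927 /hr


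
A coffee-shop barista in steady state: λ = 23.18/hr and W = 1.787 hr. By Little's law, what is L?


L = λW = 23.18·1.787 = 41.4227

Final: 41.4227


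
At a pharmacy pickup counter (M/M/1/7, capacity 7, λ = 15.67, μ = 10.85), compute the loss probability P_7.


ρ = λ/μ = 15.67/10.85 = 1.4442
P_K = (1−ρ)ρ^K/(1−ρ^(K+1)) = (-0.4442·13.106140)/(1 − 18.928407)
= -5.822267/-17.928407 = 0.324751

Final: 0.324751


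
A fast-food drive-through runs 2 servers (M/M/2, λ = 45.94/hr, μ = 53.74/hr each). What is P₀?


a = λ/μ = 45.94/53.74 = 0.8549; ρ = a/c = 0.4274
Σ_{k=0}^{1} a^k/k! (terms k=0..1) = 1.00000 + 0.85486 = 1.85486
Tail: a^2/(2!(1−ρ)) = 0.73078/(2·0.5726) = 0.63816
P₀ = 1/(1.85486 + 0.63816) = 1/2.49301 = 0.401121

Final: 0.401121


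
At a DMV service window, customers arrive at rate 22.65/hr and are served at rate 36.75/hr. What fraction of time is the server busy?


ρ = λ/μ = 22.65/36.75 = 0.6163

Final: 0.6163


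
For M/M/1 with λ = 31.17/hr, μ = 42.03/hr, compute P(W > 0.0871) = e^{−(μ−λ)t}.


W ~ Exponential(μ−λ) for M/M/1.
μ − λ = 42.03 − 31.17 = 10.8600
P(W > t) = e^{−(μ−λ)t} = e^{−0.9459} = 0.388328

Final: 0.388328


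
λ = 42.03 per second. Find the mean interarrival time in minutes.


Mean interarrival time = 1/λ = 1/42.03 second = 0.02379 second
In minutes: 0.02379 × 0.0166667 = 0.0003965 min

Final: 0.0003965 min


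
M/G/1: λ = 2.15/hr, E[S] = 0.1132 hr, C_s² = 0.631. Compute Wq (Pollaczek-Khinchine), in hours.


ρ = λ·E[S] = 2.15·0.1132 = 0.2434
E[S²] = E[S]²(1+C_s²) = 0.1132²·(1+0.631) = 0.020900
Wq = λ·E[S²]/(2(1−ρ)) = 2.15·0.020900/(2·0.7566) = 0.02969 hr

Final: 0.02969 hr


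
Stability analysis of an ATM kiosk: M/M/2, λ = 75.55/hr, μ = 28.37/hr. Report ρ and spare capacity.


Total capacity cμ = 2·28.37 = 56.74/hr
ρ = λ/(cμ) = 75.55/56.74 = 1.3315
Stable ⇔ ρ < 1: NO
Spare capacity = cμ − λ = 56.74 − 75.55 = -18.81/hr

Final: ρ = 1.3315; unstable; margin = -18.81/hr


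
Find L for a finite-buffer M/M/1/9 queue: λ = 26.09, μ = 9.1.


ρ = 26.09/9.1 = 2.8670
L = ρ[1 − (K+1)ρ^K + Kρ^(K+1)] / [(1−ρ)(1−ρ^(K+1))]
Numerator: 2.8670·(1 − 10·13088.629702 + 9·37525.532850) = 593029.996605
Denominator: (-1.8670)·(-37524.532850) = 70059.539903
L = 593029.996605/70059.539903 = 8.4647

Final: 8.4647


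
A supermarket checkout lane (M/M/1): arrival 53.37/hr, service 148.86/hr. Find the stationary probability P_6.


ρ = 53.37/148.86 = 0.3585
P_n = (1−ρ)·ρ^n = (1 − 0.3585)·0.3585^6 = 0.6415·0.002124 = 0.001362

Final: 0.001362


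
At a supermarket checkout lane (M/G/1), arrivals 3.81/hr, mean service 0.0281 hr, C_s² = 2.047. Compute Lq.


ρ = λ·E[S] = 3.81·0.0281 = 0.1071
Lq = ρ²(1+C_s²)/(2(1−ρ)) = 0.01146·(1+2.047)/(2·0.8929)
= 0.01146·3.0470/1.7859 = 0.01956

Final: 0.01956


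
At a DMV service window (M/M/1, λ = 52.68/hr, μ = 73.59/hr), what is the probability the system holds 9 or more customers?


ρ = 52.68/73.59 = 0.7159
P(N ≥ n) = ρ^n = 0.7159^9 = 0.049368

Final: 0.049368


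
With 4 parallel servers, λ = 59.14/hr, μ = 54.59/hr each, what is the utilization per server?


ρ = λ/(cμ) = 59.14/(4·54.59) = 59.14/218.36 = 0.2708

Final: 0.2708


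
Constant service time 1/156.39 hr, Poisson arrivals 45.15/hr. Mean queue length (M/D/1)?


ρ = 45.15/156.39 = 0.2887
M/D/1: Lq = ρ²/(2(1−ρ)) = 0.08335/(2·0.7113) = 0.05859

Final: 0.05859


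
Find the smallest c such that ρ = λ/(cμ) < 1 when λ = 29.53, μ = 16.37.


Stability requires cμ > λ ⇔ c > λ/μ.
λ/μ = 29.53/16.37 = 1.8039
Minimum integer c = ⌊1.8039⌋ + 1 = 2
Check: 2·16.37 = 32.74 > 29.53, while 1·16.37 = 16.37 ≤ 29.53

Final: 2 servers


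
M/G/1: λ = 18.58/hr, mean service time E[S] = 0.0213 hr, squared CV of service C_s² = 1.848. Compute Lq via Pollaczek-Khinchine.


ρ = λ·E[S] = 18.58·0.0213 = 0.3958
Lq = ρ²(1+C_s²)/(2(1−ρ)) = 0.1566·(1+1.848)/(2·0.6042)
= 0.1566·2.8480/1.2085 = 0.36910

Final: 0.36910


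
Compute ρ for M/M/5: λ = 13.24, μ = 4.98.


ρ = λ/(cμ) = 13.24/(5·4.98) = 13.24/24.90 = 0.5317

Final: 0.5317


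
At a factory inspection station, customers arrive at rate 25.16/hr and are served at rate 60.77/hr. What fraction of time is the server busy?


ρ = λ/μ = 25.16/60.77 = 0.4140

Final: 0.4140


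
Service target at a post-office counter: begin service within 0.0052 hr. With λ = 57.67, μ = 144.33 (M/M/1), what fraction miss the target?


ρ = 57.67/144.33 = 0.3996
P(Wq > t) = ρ·e^{−(μ−λ)t} = 0.3996·e^{−0.4506}
= 0.3996·0.637225 = 0.254616

Final: 0.254616


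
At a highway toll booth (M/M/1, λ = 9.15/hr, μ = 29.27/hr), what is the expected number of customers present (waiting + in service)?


ρ = λ/μ = 9.15/29.27 = 0.3126
L = ρ/(1−ρ) = 0.3126/(1 − 0.3126) = 0.3126/0.6874 = 0.4548

Final: 0.4548


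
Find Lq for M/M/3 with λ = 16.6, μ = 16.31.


a = λ/μ = 1.0178; ρ = a/3 = 0.3393
P₀ = 0.356932
Lq = P₀·a^c·ρ / (c!·(1−ρ)²) = 0.356932·1.05430·0.3393/(6·0.43658)
= 0.04874

Final: 0.04874


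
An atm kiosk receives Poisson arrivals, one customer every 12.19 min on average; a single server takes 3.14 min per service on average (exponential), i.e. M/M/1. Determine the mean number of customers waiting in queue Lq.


λ = 60/12.19 = 4.9221 /hr
μ = 60/3.14 = 19.1083 /hr
ρ = λ/μ = 4.9221/19.1083 = 0.2576
Lq = ρ²/(1−ρ) = 0.06635/0.7424 = 0.08937

Final: 0.08937


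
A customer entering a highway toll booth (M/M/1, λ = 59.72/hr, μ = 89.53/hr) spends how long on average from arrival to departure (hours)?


W = 1/(μ−λ) = 1/(89.53 − 59.72) = 1/29.81 = 0.03355 hr

Final: 0.03355 hr


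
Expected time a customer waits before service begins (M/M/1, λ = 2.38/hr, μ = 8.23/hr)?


ρ = 2.38/8.23 = 0.2892
Wq = ρ/(μ−λ) = 0.2892/(8.23 − 2.38) = 0.2892/5.85 = 0.04943 hr

Final: 0.04943 hr


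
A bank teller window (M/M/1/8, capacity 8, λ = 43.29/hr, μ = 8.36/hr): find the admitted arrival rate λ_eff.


ρ = 5.1782; P_K = (1−ρ)ρ^8/(1−ρ^9) = 0.806884
λ_eff = λ(1 − P_K) = 43.29·(1 − 0.806884) = 43.29·0.193116 = 8.3600 /hr

Final: 8.3600 /hr


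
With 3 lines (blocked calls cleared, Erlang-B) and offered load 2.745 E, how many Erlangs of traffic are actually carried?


B(3,2.745) = 0.314538 (Erlang-B)
Carried load = a(1 − B) = 2.745·(1 − 0.314538) = 2.745·0.685462 = 1.8816 E

Final: 1.8816 Erlangs


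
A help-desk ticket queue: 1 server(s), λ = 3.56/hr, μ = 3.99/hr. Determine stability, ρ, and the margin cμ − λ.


Total capacity cμ = 1·3.99 = 3.99/hr
ρ = λ/(cμ) = 3.56/3.99 = 0.8922
Stable ⇔ ρ < 1: YES
Spare capacity = cμ − λ = 3.99 − 3.56 = 0.43/hr

Final: ρ = 0.8922; stable; margin = 0.43/hr


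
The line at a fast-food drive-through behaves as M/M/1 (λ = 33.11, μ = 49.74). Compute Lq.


ρ = 33.11/49.74 = 0.6657
Lq = ρ²/(1−ρ) = 0.4431/0.3343 = 1.3253

Final: 1.3253


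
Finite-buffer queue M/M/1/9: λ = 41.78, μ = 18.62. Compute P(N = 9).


ρ = λ/μ = 41.78/18.62 = 2.2438
P_K = (1−ρ)ρ^K/(1−ρ^(K+1)) = (-1.2438·1441.779450)/(1 − 3235.099109)
= -1793.319659/-3234.099109 = 0.554504

Final: 0.554504


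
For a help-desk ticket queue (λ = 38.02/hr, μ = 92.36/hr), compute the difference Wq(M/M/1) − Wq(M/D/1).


ρ = 38.02/92.36 = 0.4117
Wq(M/M/1) = ρ/(μ−λ) = 0.4117/54.34 = 0.007575 hr
Wq(M/D/1) = ρ/(2(μ−λ)) = 0.003788 hr
Savings = 0.007575 − 0.003788 = 0.003788 hr

Final: 0.003788 hr


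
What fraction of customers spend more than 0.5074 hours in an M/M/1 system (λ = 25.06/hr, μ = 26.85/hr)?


W ~ Exponential(μ−λ) for M/M/1.
μ − λ = 26.85 − 25.06 = 1.7900
P(W > t) = e^{−(μ−λ)t} = e^{−0.9082} = 0.403231

Final: 0.403231


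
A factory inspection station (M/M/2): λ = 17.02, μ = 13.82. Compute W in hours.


a = 1.2315; ρ = 0.6158; P₀ = 0.237797
Lq = P₀·a^c·ρ/(c!(1−ρ)²) = 0.75219
Wq = Lq/λ = 0.75219/17.02 = 0.04419 hr
W = Wq + 1/μ = 0.04419 + 0.07236 = 0.11655 hr

Final: 0.11655 hr


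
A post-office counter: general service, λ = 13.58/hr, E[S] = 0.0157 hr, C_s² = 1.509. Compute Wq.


ρ = λ·E[S] = 13.58·0.0157 = 0.2132
E[S²] = E[S]²(1+C_s²) = 0.0157²·(1+1.509) = 0.0006184
Wq = λ·E[S²]/(2(1−ρ)) = 13.58·0.0006184/(2·0.7868) = 0.005337 hr

Final: 0.005337 hr


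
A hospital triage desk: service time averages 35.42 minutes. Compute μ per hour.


μ = 1/(service time) in consistent units.
1 hour = 60 min, so μ = 60/35.42 = 1.6940 per hour

Final: 1.6940 /hr


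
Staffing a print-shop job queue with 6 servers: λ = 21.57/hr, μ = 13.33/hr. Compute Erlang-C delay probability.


a = λ/μ = 1.6182; ρ = a/6 = 0.2697
P₀ = 0.198185 (from M/M/c formula)
C(c,a) = [a^c/(c!(1−ρ))]·P₀ = [17.95229/(720·0.7303)]·0.198185
= 0.03414·0.198185 = 0.006766

Final: 0.006766


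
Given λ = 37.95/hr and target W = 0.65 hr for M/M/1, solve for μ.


W = 1/(μ−λ) ⇒ μ − λ = 1/W = 1/0.65 = 1.5385
μ = λ + 1/W = 37.95 + 1.5385 = 39.4885 per hr

Final: 39.4885 /hr


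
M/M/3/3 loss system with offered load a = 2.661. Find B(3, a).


B(c,a) = (a^c/c!) / Σ_{k=0}^{c} a^k/k!
a^3/3! = 3.140388
Σ terms (k=0..3): 1.00000 + 2.66100 + 3.54046 + 3.14039 = 10.341849
B = 3.140388/10.341849 = 0.303658

Final: 0.303658


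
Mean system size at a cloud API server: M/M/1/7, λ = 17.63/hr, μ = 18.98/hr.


ρ = 17.63/18.98 = 0.9289
L = ρ[1 − (K+1)ρ^K + Kρ^(K+1)] / [(1−ρ)(1−ρ^(K+1))]
Numerator: 0.9289·(1 − 8·0.596613 + 7·0.554177) = 0.098774
Denominator: (0.07113)·(0.445823) = 0.031710
L = 0.098774/0.031710 = 3.1149

Final: 3.1149


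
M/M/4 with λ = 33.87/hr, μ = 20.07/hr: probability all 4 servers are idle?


a = λ/μ = 33.87/20.07 = 1.6876; ρ = a/c = 0.4219
Σ_{k=0}^{3} a^k/k! (terms k=0..3) = 1.00000 + 1.68759 + 1.42399 + 0.80104 = 4.91262
Tail: a^4/(4!(1−ρ)) = 8.11094/(24·0.5781) = 0.58460
P₀ = 1/(4.91262 + 0.58460) = 1/5.49721 = 0.181910

Final: 0.181910


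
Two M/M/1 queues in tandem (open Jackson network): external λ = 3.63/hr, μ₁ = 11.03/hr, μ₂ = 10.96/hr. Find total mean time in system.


Each node sees arrival rate λ = 3.63/hr (tandem ⇒ throughput preserved).
W₁ = 1/(μ₁−λ) = 1/(11.03−3.63) = 0.13514 hr
W₂ = 1/(μ₂−λ) = 1/(10.96−3.63) = 0.13643 hr
W_total = W₁ + W₂ = 0.13514 + 0.13643 = 0.27156 hr

Final: 0.27156 hr


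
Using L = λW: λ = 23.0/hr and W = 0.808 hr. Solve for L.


L = λW = 23.0·0.808 = 18.5840

Final: 18.5840


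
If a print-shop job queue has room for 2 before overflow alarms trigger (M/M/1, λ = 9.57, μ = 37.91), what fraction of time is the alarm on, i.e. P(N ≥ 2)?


ρ = 9.57/37.91 = 0.2524
P(N ≥ n) = ρ^n = 0.2524^2 = 0.063726

Final: 0.063726


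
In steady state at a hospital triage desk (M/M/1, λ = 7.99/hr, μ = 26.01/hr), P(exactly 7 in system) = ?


ρ = 7.99/26.01 = 0.3072
P_n = (1−ρ)·ρ^n = (1 − 0.3072)·0.3072^7 = 0.6928·0.0002581 = 0.0001788

Final: 0.0001788


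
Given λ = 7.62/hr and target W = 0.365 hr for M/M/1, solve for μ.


W = 1/(μ−λ) ⇒ μ − λ = 1/W = 1/0.365 = 2.7397
μ = λ + 1/W = 7.62 + 2.7397 = 10.3597 per hr

Final: 10.3597 /hr


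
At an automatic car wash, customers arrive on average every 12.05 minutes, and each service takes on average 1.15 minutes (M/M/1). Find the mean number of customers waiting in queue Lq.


λ = 60/12.05 = 4.9793 /hr
μ = 60/1.15 = 52.1739 /hr
ρ = λ/μ = 4.9793/52.1739 = 0.09544
Lq = ρ²/(1−ρ) = 0.009108/0.9046 = 0.01007

Final: 0.01007


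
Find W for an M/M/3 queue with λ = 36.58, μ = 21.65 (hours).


a = 1.6896; ρ = 0.5632; P₀ = 0.167857
Lq = P₀·a^c·ρ/(c!(1−ρ)²) = 0.39834
Wq = Lq/λ = 0.39834/36.58 = 0.01089 hr
W = Wq + 1/μ = 0.01089 + 0.04619 = 0.05708 hr

Final: 0.05708 hr


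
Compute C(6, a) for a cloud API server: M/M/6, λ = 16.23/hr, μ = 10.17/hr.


a = λ/μ = 1.5959; ρ = a/6 = 0.2660
P₀ = 0.202657 (from M/M/c formula)
C(c,a) = [a^c/(c!(1−ρ))]·P₀ = [16.51906/(720·0.7340)]·0.202657
= 0.03126·0.202657 = 0.006334

Final: 0.006334


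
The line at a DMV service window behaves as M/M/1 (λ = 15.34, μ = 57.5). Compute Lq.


ρ = 15.34/57.5 = 0.2668
Lq = ρ²/(1−ρ) = 0.07117/0.7332 = 0.09707

Final: 0.09707


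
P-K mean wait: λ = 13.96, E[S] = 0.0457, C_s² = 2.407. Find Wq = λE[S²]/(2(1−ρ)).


ρ = λ·E[S] = 13.96·0.0457 = 0.6380
E[S²] = E[S]²(1+C_s²) = 0.0457²·(1+2.407) = 0.007115
Wq = λ·E[S²]/(2(1−ρ)) = 13.96·0.007115/(2·0.3620) = 0.13719 hr

Final: 0.13719 hr
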